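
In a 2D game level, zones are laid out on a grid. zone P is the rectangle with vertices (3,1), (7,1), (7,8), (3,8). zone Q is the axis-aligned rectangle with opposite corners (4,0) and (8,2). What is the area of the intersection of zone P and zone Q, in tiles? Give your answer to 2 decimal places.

|zone P∩zone Q|: x∈[4,7], y∈[1,2] → 3·1 = 3.

3.00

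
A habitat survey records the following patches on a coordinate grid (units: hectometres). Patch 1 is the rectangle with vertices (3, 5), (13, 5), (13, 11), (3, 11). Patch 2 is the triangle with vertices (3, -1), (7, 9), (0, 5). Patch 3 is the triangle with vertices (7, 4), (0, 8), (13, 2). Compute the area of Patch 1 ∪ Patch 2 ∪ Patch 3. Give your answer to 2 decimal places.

82.31

By inclusion–exclusion:
Individual areas: |Patch 1| = 60, |Patch 2| = 27, |Patch 3| = 5.
|Patch 1∩Patch 2| = 8.2286.
|Patch 1∩Patch 3| = 1.3805.
|Patch 2∩Patch 3| = 1.2256.
|Patch 1∩Patch 2∩Patch 3| = 1.1448.
|Patch 1 ∪ Patch 2 ∪ Patch 3| = 92 − 10.8347 + 1.1448 = 82.31.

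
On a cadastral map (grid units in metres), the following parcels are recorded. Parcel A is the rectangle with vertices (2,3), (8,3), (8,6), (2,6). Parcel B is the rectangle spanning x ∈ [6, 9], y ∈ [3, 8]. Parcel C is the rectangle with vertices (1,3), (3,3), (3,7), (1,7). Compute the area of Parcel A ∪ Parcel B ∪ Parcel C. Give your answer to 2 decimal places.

By inclusion–exclusion:
Individual areas: |Parcel A| = 18, |Parcel B| = 15, |Parcel C| = 8.
|Parcel A∩Parcel B|: x∈[6,8], y∈[3,6] → 2·3 = 6.
|Parcel A∩Parcel C|: x∈[2,3], y∈[3,6] → 1·3 = 3.
|Parcel B∩Parcel C| = 0 (no overlap).
|Parcel A∩Parcel B∩Parcel C| = 0.
|Parcel A ∪ Parcel B ∪ Parcel C| = 41 − 9 + 0 = 32.00.

32.00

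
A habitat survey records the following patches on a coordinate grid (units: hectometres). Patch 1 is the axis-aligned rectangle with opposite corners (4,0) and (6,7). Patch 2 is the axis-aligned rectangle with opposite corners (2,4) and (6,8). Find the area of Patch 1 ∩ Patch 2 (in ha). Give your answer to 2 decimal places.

6.00

|Patch 1∩Patch 2|: x∈[4,6], y∈[4,7] → 2·3 = 6.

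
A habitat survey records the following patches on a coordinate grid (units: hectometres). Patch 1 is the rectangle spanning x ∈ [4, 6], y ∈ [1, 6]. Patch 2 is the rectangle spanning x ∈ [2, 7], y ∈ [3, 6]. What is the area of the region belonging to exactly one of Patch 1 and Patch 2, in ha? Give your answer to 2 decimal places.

13.00

|Patch 1∩Patch 2|: x∈[4,6], y∈[3,6] → 2·3 = 6.
|Patch 1 △ Patch 2| = |Patch 1| + |Patch 2| − 2·|Patch 1∩Patch 2| = 10 + 15 − 12 = 13.00.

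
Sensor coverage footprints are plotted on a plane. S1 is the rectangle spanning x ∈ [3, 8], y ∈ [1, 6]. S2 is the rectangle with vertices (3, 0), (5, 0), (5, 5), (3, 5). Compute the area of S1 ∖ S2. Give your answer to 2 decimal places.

17.00

|S1∩S2|: x∈[3,5], y∈[1,5] → 2·4 = 8.
|S1| = 25.
|S1 ∖ S2| = |S1| − |S1∩S2| = 25 − 8 = 17.00.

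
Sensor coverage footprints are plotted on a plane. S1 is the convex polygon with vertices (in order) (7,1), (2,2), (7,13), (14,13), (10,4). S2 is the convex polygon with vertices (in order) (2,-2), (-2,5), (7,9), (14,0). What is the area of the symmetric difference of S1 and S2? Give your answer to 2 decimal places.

|S1| = 79.5, |S2| = 100.5, |S1∩S2| = 39.342.
|S1 △ S2| = |S1| + |S2| − 2·|S1∩S2| = 79.5 + 100.5 − 78.6841 = 101.32.

101.32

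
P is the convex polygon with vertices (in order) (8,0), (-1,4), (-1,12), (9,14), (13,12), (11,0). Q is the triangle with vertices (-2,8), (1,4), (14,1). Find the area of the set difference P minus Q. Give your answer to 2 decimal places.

131.69

|P| = 152, |P∩Q| = 20.3073.
|P ∖ Q| = |P| − |P∩Q| = 152 − 20.3073 = 131.69.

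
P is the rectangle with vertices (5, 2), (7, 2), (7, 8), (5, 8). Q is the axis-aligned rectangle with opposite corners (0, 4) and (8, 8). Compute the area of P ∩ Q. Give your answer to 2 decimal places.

|P∩Q|: x∈[5,7], y∈[4,8] → 2·4 = 8.

8.00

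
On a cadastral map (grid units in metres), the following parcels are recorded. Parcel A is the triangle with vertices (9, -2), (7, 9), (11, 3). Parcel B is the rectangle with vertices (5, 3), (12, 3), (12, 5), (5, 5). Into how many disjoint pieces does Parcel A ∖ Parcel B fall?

Parcel A ∖ Parcel B splits into 2 disjoint pieces (area 7.2727, area 3.8788).

2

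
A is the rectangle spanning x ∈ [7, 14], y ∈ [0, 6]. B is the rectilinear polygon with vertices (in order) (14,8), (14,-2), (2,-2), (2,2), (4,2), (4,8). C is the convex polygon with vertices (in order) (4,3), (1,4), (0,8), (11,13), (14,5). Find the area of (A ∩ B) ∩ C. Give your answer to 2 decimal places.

The region (A ∩ B) ∩ C is the polygon with vertices (7,6), (13.625,6), (14,5), (7,3.6).
By the shoelace formula its area is 11.71.

11.71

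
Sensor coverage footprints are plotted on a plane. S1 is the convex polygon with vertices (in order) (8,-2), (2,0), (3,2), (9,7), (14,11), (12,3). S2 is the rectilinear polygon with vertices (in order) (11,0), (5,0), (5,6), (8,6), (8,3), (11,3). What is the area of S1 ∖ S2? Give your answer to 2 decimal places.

|S1| = 63, |S1∩S2| = 22.5083.
|S1 ∖ S2| = |S1| − |S1∩S2| = 63 − 22.5083 = 40.49.

40.49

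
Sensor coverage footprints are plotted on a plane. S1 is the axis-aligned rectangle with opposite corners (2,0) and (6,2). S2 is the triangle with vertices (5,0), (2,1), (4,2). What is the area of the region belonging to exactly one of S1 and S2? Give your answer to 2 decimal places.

|S1| = 8, |S2| = 2.5, |S1∩S2| = 2.5.
|S1 △ S2| = |S1| + |S2| − 2·|S1∩S2| = 8 + 2.5 − 5 = 5.50.

5.50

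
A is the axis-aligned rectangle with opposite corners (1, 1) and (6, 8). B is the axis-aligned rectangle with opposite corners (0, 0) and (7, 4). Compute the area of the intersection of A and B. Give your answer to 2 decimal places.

15.00

|A∩B|: x∈[1,6], y∈[1,4] → 5·3 = 15.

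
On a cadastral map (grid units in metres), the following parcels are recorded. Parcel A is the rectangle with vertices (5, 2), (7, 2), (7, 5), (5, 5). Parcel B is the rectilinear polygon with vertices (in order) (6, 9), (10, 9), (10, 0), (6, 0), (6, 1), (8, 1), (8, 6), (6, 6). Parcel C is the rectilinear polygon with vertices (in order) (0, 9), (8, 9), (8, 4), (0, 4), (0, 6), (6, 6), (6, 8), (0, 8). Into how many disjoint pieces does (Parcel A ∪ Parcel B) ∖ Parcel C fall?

(Parcel A ∪ Parcel B) ∖ Parcel C splits into 2 disjoint pieces (area 4, area 20).

2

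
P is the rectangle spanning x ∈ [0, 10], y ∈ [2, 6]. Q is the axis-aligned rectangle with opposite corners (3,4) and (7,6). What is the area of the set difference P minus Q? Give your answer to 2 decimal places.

|P∩Q|: x∈[3,7], y∈[4,6] → 4·2 = 8.
|P| = 40.
|P ∖ Q| = |P| − |P∩Q| = 40 − 8 = 32.00.

32.00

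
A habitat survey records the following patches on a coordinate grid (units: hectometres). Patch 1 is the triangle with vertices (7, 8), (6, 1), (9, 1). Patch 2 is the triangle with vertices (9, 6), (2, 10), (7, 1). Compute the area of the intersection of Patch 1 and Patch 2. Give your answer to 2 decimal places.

6.69

The intersection is the polygon with vertices (6.887,7.207), (7.293,6.976), (8.167,3.917), (7,1), (6.205,2.432).
By the shoelace formula its area is 6.69.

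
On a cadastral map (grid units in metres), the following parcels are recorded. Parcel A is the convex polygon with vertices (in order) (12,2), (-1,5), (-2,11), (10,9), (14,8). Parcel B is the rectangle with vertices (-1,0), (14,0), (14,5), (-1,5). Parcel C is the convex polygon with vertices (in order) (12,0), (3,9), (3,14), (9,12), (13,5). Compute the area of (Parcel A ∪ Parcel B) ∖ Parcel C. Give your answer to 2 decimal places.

|Parcel A ∪ Parcel B| = 144.5.
|(Parcel A ∪ Parcel B) ∩ Parcel C| = 46.4375.
|(Parcel A ∪ Parcel B) ∖ Parcel C| = 144.5 − 46.4375 = 98.06.

98.06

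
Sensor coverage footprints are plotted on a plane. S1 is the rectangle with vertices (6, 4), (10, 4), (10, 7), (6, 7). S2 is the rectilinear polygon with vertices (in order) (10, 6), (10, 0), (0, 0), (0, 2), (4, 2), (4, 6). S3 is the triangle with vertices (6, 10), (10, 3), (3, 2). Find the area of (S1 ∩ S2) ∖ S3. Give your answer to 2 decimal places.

|S1 ∩ S2| = 8.
|(S1 ∩ S2) ∩ S3| = 5.7143.
|(S1 ∩ S2) ∖ S3| = 8 − 5.7143 = 2.29.

2.29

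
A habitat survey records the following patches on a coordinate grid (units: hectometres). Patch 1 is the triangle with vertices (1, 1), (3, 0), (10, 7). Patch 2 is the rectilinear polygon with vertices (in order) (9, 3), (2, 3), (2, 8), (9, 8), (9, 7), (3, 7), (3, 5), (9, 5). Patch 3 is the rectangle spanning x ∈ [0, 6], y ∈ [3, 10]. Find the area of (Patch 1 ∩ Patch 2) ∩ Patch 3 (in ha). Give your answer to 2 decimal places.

The region (Patch 1 ∩ Patch 2) ∩ Patch 3 is the polygon with vertices (4,3), (6,4.333), (6,3).
By the shoelace formula its area is 1.33.

1.33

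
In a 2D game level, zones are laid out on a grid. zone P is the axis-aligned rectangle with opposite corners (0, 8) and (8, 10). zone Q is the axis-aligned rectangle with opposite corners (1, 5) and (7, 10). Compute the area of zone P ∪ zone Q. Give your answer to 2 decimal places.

34.00

By inclusion–exclusion:
Individual areas: |zone P| = 16, |zone Q| = 30.
|zone P∩zone Q|: x∈[1,7], y∈[8,10] → 6·2 = 12.
|zone P ∪ zone Q| = 46 − 12 = 34.00.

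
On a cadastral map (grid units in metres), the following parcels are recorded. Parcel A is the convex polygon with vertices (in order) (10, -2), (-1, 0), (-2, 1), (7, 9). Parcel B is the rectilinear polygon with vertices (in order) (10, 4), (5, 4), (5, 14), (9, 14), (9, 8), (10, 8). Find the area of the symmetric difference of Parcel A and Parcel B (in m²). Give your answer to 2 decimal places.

86.74

|Parcel A| = 66, |Parcel B| = 44, |Parcel A∩Parcel B| = 11.6313.
|Parcel A △ Parcel B| = |Parcel A| + |Parcel B| − 2·|Parcel A∩Parcel B| = 66 + 44 − 23.2626 = 86.74.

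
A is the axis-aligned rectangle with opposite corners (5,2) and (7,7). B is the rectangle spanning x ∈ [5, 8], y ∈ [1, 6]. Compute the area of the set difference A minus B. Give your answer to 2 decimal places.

|A∩B|: x∈[5,7], y∈[2,6] → 2·4 = 8.
|A| = 10.
|A ∖ B| = |A| − |A∩B| = 10 − 8 = 2.00.

2.00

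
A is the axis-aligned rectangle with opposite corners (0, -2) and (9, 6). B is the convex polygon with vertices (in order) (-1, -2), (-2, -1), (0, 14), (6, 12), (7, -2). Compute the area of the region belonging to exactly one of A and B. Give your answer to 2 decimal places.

78.07

|A| = 72, |B| = 113.5, |A∩B| = 53.7143.
|A △ B| = |A| + |B| − 2·|A∩B| = 72 + 113.5 − 107.4286 = 78.07.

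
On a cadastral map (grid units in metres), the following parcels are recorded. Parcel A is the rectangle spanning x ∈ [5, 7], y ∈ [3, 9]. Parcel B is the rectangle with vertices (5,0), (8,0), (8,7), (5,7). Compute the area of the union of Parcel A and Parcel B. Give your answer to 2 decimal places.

By inclusion–exclusion:
Individual areas: |Parcel A| = 12, |Parcel B| = 21.
|Parcel A∩Parcel B|: x∈[5,7], y∈[3,7] → 2·4 = 8.
|Parcel A ∪ Parcel B| = 33 − 8 = 25.00.

25.00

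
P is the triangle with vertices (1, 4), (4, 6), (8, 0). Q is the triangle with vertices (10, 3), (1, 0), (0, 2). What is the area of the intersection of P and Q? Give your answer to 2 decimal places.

1.86

The intersection is the polygon with vertices (6.727,1.909), (5.421,1.474), (3.83,2.383), (6.25,2.625).
By the shoelace formula its area is 1.86.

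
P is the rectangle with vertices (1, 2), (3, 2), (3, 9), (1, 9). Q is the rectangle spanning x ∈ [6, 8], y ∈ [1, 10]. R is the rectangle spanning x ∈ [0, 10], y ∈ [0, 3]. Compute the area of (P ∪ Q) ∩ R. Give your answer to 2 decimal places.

|P ∪ Q| = 32.
|(P ∪ Q) ∩ R| = 6.00.

6.00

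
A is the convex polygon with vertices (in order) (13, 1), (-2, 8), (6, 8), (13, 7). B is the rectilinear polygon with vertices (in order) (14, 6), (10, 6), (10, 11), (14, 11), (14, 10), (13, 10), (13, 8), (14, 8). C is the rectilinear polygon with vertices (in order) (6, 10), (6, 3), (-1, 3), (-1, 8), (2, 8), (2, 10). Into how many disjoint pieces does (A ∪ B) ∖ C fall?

2

(A ∪ B) ∖ C splits into 2 disjoint pieces (area 0.2333, area 48.4238).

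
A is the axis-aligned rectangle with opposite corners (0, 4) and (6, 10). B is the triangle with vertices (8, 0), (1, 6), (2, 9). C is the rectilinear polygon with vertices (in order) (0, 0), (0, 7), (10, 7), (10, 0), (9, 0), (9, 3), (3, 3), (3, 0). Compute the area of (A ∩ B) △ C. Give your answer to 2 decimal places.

46.50

|A ∩ B| = 9.5.
|(A ∩ B) ∩ C| = 7.5.
|(A ∩ B) △ C| = 9.5 + 52 − 15 = 46.50.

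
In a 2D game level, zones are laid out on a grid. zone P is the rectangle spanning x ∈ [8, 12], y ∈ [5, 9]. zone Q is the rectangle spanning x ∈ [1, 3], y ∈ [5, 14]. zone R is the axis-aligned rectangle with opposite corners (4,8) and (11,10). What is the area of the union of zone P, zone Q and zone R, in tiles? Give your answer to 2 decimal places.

45.00

By inclusion–exclusion:
Individual areas: |zone P| = 16, |zone Q| = 18, |zone R| = 14.
|zone P∩zone Q| = 0 (no overlap).
|zone P∩zone R|: x∈[8,11], y∈[8,9] → 3·1 = 3.
|zone Q∩zone R| = 0 (no overlap).
|zone P∩zone Q∩zone R| = 0.
|zone P ∪ zone Q ∪ zone R| = 48 − 3 + 0 = 45.00.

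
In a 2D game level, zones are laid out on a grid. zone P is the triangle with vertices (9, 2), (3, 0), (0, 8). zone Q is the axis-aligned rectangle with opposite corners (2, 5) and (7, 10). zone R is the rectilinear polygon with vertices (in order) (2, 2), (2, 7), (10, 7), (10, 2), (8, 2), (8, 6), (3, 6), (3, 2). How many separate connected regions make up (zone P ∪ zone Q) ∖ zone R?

3

(zone P ∪ zone Q) ∖ zone R splits into 3 disjoint pieces (area 21.6667, area 4, area 15).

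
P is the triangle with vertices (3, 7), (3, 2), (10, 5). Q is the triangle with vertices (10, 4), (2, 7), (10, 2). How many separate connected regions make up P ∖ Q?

P ∖ Q splits into 2 disjoint pieces (area 4.1903, area 9.0837).

2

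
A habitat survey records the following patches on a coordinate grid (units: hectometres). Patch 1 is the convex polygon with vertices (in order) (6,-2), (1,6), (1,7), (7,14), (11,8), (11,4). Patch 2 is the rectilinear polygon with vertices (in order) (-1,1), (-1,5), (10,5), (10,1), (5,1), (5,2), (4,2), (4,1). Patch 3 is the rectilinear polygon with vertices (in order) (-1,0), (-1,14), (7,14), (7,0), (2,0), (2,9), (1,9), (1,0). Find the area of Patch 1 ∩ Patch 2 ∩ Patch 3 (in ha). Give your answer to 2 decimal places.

The intersection is the polygon with vertices (7,5), (7,1), (5,1), (5,2), (4,2), (4,1.2), (2,4.4), (2,5).
By the shoelace formula its area is 15.40.

15.40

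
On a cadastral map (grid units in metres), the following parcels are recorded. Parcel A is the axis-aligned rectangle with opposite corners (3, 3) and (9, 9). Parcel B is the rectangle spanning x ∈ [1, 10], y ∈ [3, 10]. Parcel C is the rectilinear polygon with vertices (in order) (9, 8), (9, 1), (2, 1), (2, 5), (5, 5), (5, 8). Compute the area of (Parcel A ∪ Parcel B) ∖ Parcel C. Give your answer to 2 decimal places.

37.00

|Parcel A ∪ Parcel B| = 63.
|(Parcel A ∪ Parcel B) ∩ Parcel C| = 26.
|(Parcel A ∪ Parcel B) ∖ Parcel C| = 63 − 26 = 37.00.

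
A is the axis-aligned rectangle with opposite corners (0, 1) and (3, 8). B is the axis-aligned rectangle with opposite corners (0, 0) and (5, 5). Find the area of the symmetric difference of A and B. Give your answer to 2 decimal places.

|A∩B|: x∈[0,3], y∈[1,5] → 3·4 = 12.
|A △ B| = |A| + |B| − 2·|A∩B| = 21 + 25 − 24 = 22.00.

22.00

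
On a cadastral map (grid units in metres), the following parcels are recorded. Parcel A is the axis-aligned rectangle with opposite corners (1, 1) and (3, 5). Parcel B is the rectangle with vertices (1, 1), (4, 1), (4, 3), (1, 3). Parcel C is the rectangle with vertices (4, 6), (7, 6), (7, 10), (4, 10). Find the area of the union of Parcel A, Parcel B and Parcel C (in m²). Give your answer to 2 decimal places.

22.00

By inclusion–exclusion:
Individual areas: |Parcel A| = 8, |Parcel B| = 6, |Parcel C| = 12.
|Parcel A∩Parcel B|: x∈[1,3], y∈[1,3] → 2·2 = 4.
|Parcel A∩Parcel C| = 0 (no overlap).
|Parcel B∩Parcel C| = 0 (no overlap).
|Parcel A∩Parcel B∩Parcel C| = 0.
|Parcel A ∪ Parcel B ∪ Parcel C| = 26 − 4 + 0 = 22.00.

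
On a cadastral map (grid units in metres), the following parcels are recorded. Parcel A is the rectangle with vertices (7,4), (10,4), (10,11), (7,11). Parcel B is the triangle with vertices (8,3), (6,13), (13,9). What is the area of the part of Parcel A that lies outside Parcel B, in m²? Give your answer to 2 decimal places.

2.49

|Parcel A| = 21, |Parcel A∩Parcel B| = 18.5119.
|Parcel A ∖ Parcel B| = |Parcel A| − |Parcel A∩Parcel B| = 21 − 18.5119 = 2.49.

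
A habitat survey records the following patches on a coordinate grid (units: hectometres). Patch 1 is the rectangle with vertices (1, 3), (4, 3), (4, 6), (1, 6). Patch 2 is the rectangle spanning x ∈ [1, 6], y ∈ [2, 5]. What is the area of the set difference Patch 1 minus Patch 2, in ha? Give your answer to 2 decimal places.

3.00

|Patch 1∩Patch 2|: x∈[1,4], y∈[3,5] → 3·2 = 6.
|Patch 1| = 9.
|Patch 1 ∖ Patch 2| = |Patch 1| − |Patch 1∩Patch 2| = 9 − 6 = 3.00.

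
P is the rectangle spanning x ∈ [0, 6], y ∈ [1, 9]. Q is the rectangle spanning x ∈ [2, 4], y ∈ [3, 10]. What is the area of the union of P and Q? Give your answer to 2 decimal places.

50.00

By inclusion–exclusion:
Individual areas: |P| = 48, |Q| = 14.
|P∩Q|: x∈[2,4], y∈[3,9] → 2·6 = 12.
|P ∪ Q| = 62 − 12 = 50.00.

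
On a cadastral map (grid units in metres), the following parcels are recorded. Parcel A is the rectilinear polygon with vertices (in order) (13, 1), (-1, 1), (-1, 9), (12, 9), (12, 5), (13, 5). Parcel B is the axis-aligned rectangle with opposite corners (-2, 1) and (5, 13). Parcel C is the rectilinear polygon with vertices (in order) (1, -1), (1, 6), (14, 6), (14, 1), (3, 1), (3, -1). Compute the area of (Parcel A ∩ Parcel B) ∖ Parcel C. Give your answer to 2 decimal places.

|Parcel A ∩ Parcel B| = 48.
|(Parcel A ∩ Parcel B) ∩ Parcel C| = 20.
|(Parcel A ∩ Parcel B) ∖ Parcel C| = 48 − 20 = 28.00.

28.00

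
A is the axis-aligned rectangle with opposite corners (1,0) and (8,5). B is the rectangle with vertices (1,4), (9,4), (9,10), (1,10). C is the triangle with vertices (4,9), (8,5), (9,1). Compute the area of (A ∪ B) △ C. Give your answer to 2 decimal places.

72.15

|A ∪ B| = 76.
|(A ∪ B) ∩ C| = 4.925.
|(A ∪ B) △ C| = 76 + 6 − 9.85 = 72.15.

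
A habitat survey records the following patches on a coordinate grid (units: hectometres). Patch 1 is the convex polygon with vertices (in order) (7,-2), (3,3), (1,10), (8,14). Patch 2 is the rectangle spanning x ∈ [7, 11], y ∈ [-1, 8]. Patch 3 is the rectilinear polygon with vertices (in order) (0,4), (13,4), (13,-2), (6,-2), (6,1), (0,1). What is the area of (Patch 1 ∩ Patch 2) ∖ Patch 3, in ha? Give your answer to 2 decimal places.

|Patch 1 ∩ Patch 2| = 3.0938.
|(Patch 1 ∩ Patch 2) ∩ Patch 3| = 1.0938.
|(Patch 1 ∩ Patch 2) ∖ Patch 3| = 3.0938 − 1.0938 = 2.00.

2.00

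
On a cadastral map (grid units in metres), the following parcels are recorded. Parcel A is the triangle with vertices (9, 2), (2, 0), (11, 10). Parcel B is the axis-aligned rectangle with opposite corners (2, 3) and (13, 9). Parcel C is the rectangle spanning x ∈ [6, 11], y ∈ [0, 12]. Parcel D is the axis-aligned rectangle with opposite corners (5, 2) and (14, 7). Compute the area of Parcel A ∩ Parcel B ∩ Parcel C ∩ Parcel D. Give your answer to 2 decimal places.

The intersection is the polygon with vertices (9.25,3), (6,3), (6,4.444), (8.3,7), (10.25,7).
By the shoelace formula its area is 12.06.

12.06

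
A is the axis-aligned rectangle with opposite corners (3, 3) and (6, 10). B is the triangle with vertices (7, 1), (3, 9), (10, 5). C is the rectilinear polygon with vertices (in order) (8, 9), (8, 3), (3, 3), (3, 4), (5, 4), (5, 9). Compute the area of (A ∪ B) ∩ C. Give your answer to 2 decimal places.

15.43

|A ∪ B| = 34.5714.
|(A ∪ B) ∩ C| = 15.43.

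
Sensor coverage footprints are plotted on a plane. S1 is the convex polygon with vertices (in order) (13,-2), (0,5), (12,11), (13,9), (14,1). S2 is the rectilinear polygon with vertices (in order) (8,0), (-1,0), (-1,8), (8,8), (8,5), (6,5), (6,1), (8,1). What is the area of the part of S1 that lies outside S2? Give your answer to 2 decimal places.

|S1| = 92, |S1∩S2| = 24.7802.
|S1 ∖ S2| = |S1| − |S1∩S2| = 92 − 24.7802 = 67.22.

67.22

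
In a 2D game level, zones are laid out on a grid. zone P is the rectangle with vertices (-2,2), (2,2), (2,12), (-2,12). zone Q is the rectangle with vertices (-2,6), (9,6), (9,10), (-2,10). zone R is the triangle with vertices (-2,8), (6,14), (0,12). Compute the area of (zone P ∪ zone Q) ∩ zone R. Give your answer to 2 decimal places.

The region (zone P ∪ zone Q) ∩ zone R is the polygon with vertices (2,12), (2,11), (-2,8), (0,12).
By the shoelace formula its area is 6.00.

6.00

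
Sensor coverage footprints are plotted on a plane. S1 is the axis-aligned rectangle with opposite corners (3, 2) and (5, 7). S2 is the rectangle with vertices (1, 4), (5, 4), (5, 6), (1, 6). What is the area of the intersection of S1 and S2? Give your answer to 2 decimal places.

|S1∩S2|: x∈[3,5], y∈[4,6] → 2·2 = 4.

4.00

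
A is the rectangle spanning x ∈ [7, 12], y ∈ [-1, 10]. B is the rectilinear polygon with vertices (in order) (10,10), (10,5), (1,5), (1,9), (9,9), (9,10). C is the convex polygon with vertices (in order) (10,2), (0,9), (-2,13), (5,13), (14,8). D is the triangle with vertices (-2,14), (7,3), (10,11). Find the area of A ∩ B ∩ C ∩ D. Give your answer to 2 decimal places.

The intersection is the polygon with vertices (7,5), (7,9), (9,9), (9,10), (9.625,10), (7.75,5).
By the shoelace formula its area is 6.44.

6.44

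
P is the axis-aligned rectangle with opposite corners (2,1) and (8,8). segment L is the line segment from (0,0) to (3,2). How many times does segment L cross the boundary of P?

1

The segment meets the boundary at (2,1.333).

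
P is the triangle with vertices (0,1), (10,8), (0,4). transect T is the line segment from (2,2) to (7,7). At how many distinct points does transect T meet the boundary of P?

2

The segment meets the boundary at (6.667,6.667), (3.333,3.333).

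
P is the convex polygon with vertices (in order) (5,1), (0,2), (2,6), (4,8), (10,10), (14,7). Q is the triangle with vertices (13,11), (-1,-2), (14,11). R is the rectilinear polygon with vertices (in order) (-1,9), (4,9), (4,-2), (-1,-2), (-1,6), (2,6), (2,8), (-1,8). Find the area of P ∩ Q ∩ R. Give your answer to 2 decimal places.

0.32

The intersection is the polygon with vertices (4,2.643), (4,2.333), (2.938,1.413), (2.721,1.456).
By the shoelace formula its area is 0.32.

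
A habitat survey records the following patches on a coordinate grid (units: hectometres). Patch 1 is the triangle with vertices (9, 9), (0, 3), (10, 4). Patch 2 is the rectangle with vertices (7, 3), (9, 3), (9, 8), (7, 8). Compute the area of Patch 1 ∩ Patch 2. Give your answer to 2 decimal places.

The intersection is the polygon with vertices (7.5,8), (9,8), (9,3.9), (7,3.7), (7,7.667).
By the shoelace formula its area is 8.32.

8.32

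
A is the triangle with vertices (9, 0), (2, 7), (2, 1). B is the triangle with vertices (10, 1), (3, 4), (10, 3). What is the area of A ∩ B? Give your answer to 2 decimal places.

1.17

The intersection is the polygon with vertices (6.5,2.5), (3,4), (5.333,3.667).
By the shoelace formula its area is 1.17.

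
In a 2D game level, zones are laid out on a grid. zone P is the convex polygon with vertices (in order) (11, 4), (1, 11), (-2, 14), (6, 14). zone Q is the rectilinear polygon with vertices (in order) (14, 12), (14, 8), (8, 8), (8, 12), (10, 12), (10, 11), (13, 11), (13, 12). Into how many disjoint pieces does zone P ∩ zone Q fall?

zone P ∩ zone Q is a single connected region.

1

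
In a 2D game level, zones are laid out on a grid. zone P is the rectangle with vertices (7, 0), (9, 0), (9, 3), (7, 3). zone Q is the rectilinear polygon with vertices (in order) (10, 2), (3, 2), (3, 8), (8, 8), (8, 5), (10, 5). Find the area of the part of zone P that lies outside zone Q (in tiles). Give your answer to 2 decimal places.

4.00

|zone P| = 6, |zone P∩zone Q| = 2.
|zone P ∖ zone Q| = |zone P| − |zone P∩zone Q| = 6 − 2 = 4.00.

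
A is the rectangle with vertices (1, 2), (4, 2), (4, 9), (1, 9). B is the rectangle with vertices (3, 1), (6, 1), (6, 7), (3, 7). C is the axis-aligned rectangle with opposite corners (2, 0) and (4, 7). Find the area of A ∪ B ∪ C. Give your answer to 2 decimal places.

37.00

By inclusion–exclusion:
Individual areas: |A| = 21, |B| = 18, |C| = 14.
|A∩B|: x∈[3,4], y∈[2,7] → 1·5 = 5.
|A∩C|: x∈[2,4], y∈[2,7] → 2·5 = 10.
|B∩C|: x∈[3,4], y∈[1,7] → 1·6 = 6.
|A∩B∩C| = 5.
|A ∪ B ∪ C| = 53 − 21 + 5 = 37.00.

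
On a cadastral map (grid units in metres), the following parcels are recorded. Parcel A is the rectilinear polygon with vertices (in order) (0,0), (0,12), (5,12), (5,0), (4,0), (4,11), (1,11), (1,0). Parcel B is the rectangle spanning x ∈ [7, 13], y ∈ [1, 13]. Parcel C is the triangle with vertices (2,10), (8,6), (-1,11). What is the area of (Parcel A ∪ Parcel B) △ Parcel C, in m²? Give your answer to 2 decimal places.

|Parcel A ∪ Parcel B| = 99.
|(Parcel A ∪ Parcel B) ∩ Parcel C| = 0.7778.
|(Parcel A ∪ Parcel B) △ Parcel C| = 99 + 3 − 1.5556 = 100.44.

100.44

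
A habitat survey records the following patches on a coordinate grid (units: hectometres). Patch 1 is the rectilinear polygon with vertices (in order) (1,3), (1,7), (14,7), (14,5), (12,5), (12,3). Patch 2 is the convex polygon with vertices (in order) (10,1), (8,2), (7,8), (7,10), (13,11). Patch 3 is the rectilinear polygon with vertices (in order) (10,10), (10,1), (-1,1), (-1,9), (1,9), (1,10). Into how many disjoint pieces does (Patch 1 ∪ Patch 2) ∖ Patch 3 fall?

1

(Patch 1 ∪ Patch 2) ∖ Patch 3 is a single connected region.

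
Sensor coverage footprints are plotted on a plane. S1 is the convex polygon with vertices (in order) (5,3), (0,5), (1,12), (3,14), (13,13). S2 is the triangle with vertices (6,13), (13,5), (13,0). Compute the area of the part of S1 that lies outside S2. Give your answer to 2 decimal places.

81.82

|S1| = 85.5, |S1∩S2| = 3.6777.
|S1 ∖ S2| = |S1| − |S1∩S2| = 85.5 − 3.6777 = 81.82.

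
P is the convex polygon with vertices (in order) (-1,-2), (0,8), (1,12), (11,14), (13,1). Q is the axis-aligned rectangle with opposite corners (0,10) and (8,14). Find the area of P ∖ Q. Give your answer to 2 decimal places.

|P| = 165, |P∩Q| = 19.4.
|P ∖ Q| = |P| − |P∩Q| = 165 − 19.4 = 145.60.

145.60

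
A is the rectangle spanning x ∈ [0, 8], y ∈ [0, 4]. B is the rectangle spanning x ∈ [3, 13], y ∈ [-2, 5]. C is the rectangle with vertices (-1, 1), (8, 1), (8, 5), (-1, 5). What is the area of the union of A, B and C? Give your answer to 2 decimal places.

89.00

By inclusion–exclusion:
Individual areas: |A| = 32, |B| = 70, |C| = 36.
|A∩B|: x∈[3,8], y∈[0,4] → 5·4 = 20.
|A∩C|: x∈[0,8], y∈[1,4] → 8·3 = 24.
|B∩C|: x∈[3,8], y∈[1,5] → 5·4 = 20.
|A∩B∩C| = 15.
|A ∪ B ∪ C| = 138 − 64 + 15 = 89.00.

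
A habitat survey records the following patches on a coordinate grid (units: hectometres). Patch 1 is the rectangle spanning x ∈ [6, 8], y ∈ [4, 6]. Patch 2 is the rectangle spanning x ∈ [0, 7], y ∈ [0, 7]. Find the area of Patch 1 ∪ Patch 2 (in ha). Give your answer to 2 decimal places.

51.00

By inclusion–exclusion:
Individual areas: |Patch 1| = 4, |Patch 2| = 49.
|Patch 1∩Patch 2|: x∈[6,7], y∈[4,6] → 1·2 = 2.
|Patch 1 ∪ Patch 2| = 53 − 2 = 51.00.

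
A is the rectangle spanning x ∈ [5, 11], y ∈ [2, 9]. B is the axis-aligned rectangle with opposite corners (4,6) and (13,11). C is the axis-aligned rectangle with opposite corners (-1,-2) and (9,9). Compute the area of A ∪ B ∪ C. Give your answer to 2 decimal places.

By inclusion–exclusion:
Individual areas: |A| = 42, |B| = 45, |C| = 110.
|A∩B|: x∈[5,11], y∈[6,9] → 6·3 = 18.
|A∩C|: x∈[5,9], y∈[2,9] → 4·7 = 28.
|B∩C|: x∈[4,9], y∈[6,9] → 5·3 = 15.
|A∩B∩C| = 12.
|A ∪ B ∪ C| = 197 − 61 + 12 = 148.00.

148.00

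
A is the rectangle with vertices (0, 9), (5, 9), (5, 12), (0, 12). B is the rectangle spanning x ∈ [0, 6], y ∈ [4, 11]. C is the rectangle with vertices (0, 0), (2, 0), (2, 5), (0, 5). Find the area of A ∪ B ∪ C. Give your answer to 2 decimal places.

By inclusion–exclusion:
Individual areas: |A| = 15, |B| = 42, |C| = 10.
|A∩B|: x∈[0,5], y∈[9,11] → 5·2 = 10.
|A∩C| = 0 (no overlap).
|B∩C|: x∈[0,2], y∈[4,5] → 2·1 = 2.
|A∩B∩C| = 0.
|A ∪ B ∪ C| = 67 − 12 + 0 = 55.00.

55.00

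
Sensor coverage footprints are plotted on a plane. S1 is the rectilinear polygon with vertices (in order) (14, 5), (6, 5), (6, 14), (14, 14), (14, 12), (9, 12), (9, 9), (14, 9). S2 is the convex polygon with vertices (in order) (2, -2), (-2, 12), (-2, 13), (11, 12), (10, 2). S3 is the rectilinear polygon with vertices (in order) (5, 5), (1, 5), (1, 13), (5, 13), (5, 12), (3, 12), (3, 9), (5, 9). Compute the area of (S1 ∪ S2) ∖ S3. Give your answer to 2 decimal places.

|S1 ∪ S2| = 164.5385.
|(S1 ∪ S2) ∩ S3| = 24.4615.
|(S1 ∪ S2) ∖ S3| = 164.5385 − 24.4615 = 140.08.

140.08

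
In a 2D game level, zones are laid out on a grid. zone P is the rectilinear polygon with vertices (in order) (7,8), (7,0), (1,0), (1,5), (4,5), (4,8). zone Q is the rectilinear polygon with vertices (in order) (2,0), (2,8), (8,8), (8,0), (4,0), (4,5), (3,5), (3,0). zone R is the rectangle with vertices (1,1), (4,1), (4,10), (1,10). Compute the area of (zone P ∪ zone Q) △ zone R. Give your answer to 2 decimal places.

44.00

|zone P ∪ zone Q| = 53.
|(zone P ∪ zone Q) ∩ zone R| = 18.
|(zone P ∪ zone Q) △ zone R| = 53 + 27 − 36 = 44.00.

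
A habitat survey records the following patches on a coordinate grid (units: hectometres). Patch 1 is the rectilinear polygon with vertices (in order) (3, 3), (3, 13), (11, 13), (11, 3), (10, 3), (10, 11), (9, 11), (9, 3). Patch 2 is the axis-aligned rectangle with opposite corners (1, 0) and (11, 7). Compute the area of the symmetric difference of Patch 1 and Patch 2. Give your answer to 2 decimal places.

|Patch 1| = 72, |Patch 2| = 70, |Patch 1∩Patch 2| = 28.
|Patch 1 △ Patch 2| = |Patch 1| + |Patch 2| − 2·|Patch 1∩Patch 2| = 72 + 70 − 56 = 86.00.

86.00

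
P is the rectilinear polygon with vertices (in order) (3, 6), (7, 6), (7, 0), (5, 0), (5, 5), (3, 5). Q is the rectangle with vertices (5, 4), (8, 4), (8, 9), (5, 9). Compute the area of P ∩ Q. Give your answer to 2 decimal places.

4.00

The intersection is the polygon with vertices (7,6), (7,4), (5,4), (5,5), (5,6).
By the shoelace formula its area is 4.00.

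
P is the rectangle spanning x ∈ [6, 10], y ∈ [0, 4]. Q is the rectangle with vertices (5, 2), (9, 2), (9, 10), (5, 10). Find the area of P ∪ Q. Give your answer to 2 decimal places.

By inclusion–exclusion:
Individual areas: |P| = 16, |Q| = 32.
|P∩Q|: x∈[6,9], y∈[2,4] → 3·2 = 6.
|P ∪ Q| = 48 − 6 = 42.00.

42.00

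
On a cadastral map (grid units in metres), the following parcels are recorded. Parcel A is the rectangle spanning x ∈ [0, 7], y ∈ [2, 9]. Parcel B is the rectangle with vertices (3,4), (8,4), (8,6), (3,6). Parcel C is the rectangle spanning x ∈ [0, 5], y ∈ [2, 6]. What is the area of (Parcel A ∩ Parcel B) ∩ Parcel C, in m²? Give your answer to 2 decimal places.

4.00

The region (Parcel A ∩ Parcel B) ∩ Parcel C is the polygon with vertices (3,4), (3,6), (5,6), (5,4).
By the shoelace formula its area is 4.00.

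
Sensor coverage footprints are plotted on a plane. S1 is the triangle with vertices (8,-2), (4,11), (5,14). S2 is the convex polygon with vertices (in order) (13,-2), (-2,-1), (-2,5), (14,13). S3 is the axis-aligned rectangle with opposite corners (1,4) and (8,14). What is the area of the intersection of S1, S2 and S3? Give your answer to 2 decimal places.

The intersection is the polygon with vertices (5.943,8.971), (6.875,4), (6.154,4), (4.8,8.4).
By the shoelace formula its area is 4.69.

4.69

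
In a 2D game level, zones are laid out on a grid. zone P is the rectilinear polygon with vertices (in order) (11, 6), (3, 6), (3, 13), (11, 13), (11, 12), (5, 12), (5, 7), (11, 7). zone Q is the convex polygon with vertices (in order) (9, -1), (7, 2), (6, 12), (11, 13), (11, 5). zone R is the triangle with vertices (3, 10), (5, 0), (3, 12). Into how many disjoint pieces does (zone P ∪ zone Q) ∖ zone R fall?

2

(zone P ∪ zone Q) ∖ zone R splits into 2 disjoint pieces (area 1.6, area 66.55).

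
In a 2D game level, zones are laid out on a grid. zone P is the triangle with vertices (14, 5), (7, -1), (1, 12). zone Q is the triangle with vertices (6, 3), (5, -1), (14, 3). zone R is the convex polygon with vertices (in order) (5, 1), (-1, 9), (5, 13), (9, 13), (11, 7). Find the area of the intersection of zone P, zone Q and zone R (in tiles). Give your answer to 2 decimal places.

0.66

The intersection is the polygon with vertices (5.703,1.811), (6,3), (7,3), (5.737,1.737).
By the shoelace formula its area is 0.66.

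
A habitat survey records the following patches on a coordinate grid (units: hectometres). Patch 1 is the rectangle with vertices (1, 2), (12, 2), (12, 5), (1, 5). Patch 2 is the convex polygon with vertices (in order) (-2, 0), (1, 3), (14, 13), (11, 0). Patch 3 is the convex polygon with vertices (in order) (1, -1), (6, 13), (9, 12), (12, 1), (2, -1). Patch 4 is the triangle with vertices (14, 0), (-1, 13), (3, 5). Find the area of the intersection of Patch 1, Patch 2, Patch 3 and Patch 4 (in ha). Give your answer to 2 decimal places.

10.91

The intersection is the polygon with vertices (9.6,2), (3.377,4.829), (3.6,5), (8.231,5), (11.5,2.167), (11.461,2).
By the shoelace formula its area is 10.91.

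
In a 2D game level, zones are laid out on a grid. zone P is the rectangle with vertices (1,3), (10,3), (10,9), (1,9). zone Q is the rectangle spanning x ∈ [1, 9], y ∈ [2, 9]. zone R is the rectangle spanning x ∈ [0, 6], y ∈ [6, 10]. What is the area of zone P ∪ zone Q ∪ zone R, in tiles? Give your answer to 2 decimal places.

By inclusion–exclusion:
Individual areas: |zone P| = 54, |zone Q| = 56, |zone R| = 24.
|zone P∩zone Q|: x∈[1,9], y∈[3,9] → 8·6 = 48.
|zone P∩zone R|: x∈[1,6], y∈[6,9] → 5·3 = 15.
|zone Q∩zone R|: x∈[1,6], y∈[6,9] → 5·3 = 15.
|zone P∩zone Q∩zone R| = 15.
|zone P ∪ zone Q ∪ zone R| = 134 − 78 + 15 = 71.00.

71.00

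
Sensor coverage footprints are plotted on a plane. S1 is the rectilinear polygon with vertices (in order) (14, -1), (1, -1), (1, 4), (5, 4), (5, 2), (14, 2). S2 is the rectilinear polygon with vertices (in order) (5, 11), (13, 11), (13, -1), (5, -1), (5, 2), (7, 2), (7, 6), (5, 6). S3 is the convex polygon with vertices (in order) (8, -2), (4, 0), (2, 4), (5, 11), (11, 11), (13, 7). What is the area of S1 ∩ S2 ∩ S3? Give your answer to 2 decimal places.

The intersection is the polygon with vertices (5,2), (7,2), (10.222,2), (8.556,-1), (6,-1), (5,-0.5).
By the shoelace formula its area is 12.92.

12.92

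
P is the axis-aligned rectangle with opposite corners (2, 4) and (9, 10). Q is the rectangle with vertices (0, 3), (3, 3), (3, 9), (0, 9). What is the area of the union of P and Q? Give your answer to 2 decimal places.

By inclusion–exclusion:
Individual areas: |P| = 42, |Q| = 18.
|P∩Q|: x∈[2,3], y∈[4,9] → 1·5 = 5.
|P ∪ Q| = 60 − 5 = 55.00.

55.00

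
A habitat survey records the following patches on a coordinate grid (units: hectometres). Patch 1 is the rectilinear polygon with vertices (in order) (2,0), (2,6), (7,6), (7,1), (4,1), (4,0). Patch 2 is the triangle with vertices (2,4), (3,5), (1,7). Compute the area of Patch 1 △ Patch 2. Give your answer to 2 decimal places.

27.00

|Patch 1| = 27, |Patch 2| = 2, |Patch 1∩Patch 2| = 1.
|Patch 1 △ Patch 2| = |Patch 1| + |Patch 2| − 2·|Patch 1∩Patch 2| = 27 + 2 − 2 = 27.00.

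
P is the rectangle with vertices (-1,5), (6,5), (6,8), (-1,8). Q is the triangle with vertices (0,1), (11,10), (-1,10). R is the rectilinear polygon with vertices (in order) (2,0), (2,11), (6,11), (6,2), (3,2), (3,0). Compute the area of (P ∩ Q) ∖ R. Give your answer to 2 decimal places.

7.83

|P ∩ Q| = 19.3283.
|(P ∩ Q) ∩ R| = 11.4949.
|(P ∩ Q) ∖ R| = 19.3283 − 11.4949 = 7.83.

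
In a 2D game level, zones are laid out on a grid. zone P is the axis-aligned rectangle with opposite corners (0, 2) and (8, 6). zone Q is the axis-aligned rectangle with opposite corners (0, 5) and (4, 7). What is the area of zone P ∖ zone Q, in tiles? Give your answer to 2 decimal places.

28.00

|zone P∩zone Q|: x∈[0,4], y∈[5,6] → 4·1 = 4.
|zone P| = 32.
|zone P ∖ zone Q| = |zone P| − |zone P∩zone Q| = 32 − 4 = 28.00.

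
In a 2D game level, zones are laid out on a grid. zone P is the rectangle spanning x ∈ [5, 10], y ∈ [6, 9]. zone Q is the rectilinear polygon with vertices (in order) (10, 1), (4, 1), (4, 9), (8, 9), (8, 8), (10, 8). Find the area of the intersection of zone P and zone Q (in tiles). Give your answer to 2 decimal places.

13.00

The intersection is the polygon with vertices (10,6), (5,6), (5,9), (8,9), (8,8), (10,8).
By the shoelace formula its area is 13.00.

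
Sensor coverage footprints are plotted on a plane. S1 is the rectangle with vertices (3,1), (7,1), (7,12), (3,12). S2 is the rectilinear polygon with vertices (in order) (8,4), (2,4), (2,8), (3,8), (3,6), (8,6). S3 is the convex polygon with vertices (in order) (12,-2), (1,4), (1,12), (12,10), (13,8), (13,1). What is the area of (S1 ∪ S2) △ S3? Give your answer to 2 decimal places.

|S1 ∪ S2| = 50.
|(S1 ∪ S2) ∩ S3| = 43.75.
|(S1 ∪ S2) △ S3| = 50 + 119.5 − 87.5 = 82.00.

82.00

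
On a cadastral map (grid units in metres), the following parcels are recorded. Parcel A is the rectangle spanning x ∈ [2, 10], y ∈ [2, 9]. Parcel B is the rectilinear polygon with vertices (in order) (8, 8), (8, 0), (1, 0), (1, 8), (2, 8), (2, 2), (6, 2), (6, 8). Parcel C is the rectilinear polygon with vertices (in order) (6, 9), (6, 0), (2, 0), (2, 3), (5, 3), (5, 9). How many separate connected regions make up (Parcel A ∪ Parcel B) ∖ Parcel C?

2

(Parcel A ∪ Parcel B) ∖ Parcel C splits into 2 disjoint pieces (area 26, area 32).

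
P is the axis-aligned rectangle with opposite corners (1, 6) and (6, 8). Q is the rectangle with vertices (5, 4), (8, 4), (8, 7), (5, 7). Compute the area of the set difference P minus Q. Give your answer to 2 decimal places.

|P∩Q|: x∈[5,6], y∈[6,7] → 1·1 = 1.
|P| = 10.
|P ∖ Q| = |P| − |P∩Q| = 10 − 1 = 9.00.

9.00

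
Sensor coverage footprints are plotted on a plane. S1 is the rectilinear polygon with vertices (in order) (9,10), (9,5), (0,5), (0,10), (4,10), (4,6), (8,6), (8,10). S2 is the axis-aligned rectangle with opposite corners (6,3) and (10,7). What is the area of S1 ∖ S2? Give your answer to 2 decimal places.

25.00

|S1| = 29, |S1∩S2| = 4.
|S1 ∖ S2| = |S1| − |S1∩S2| = 29 − 4 = 25.00.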